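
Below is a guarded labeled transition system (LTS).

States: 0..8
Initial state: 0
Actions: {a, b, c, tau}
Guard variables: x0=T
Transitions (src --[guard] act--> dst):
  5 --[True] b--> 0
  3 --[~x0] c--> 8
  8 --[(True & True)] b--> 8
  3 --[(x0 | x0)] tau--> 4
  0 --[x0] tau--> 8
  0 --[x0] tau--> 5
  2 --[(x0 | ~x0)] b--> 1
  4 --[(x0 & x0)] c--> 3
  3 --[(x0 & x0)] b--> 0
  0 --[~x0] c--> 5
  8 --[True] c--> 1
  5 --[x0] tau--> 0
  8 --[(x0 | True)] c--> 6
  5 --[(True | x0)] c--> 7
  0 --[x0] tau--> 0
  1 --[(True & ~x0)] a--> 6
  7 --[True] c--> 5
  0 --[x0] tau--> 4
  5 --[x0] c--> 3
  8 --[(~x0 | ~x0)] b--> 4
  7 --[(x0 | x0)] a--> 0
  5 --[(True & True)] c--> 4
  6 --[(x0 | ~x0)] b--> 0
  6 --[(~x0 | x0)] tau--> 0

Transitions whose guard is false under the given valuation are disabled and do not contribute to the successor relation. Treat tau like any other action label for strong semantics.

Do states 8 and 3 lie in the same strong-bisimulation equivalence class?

Compute ~ classes (split until stable):
  round 0: {{0,1,2,3,4,5,6,7,8}}
  round 1: {{0},{1},{2},{3,6},{4},{5},{7},{8}}
  round 2: {{0},{1},{2},{3},{4},{5},{6},{7},{8}}
stable after 3 split(s): 9 block(s)
class of 8: {8}; class of 3: {3}

Answer: NOT BISIMILAR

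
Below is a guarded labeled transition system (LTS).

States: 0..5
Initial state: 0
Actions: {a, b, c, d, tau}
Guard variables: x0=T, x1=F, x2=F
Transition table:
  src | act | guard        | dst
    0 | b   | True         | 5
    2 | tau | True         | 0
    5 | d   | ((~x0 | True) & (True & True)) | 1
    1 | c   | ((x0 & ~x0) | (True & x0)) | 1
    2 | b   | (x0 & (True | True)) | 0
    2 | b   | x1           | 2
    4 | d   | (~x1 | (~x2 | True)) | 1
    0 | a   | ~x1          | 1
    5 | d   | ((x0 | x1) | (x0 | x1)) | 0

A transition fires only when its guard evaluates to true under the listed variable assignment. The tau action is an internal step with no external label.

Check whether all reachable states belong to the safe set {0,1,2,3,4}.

Answer: INVARIANT VIOLATED at state 5

Trace:
Allowed set {0,1,2,3,4}
Reachable = {0,1,5}
  0: safe
  1: safe
  5: ✗ unsafe
reach 5 via b — violates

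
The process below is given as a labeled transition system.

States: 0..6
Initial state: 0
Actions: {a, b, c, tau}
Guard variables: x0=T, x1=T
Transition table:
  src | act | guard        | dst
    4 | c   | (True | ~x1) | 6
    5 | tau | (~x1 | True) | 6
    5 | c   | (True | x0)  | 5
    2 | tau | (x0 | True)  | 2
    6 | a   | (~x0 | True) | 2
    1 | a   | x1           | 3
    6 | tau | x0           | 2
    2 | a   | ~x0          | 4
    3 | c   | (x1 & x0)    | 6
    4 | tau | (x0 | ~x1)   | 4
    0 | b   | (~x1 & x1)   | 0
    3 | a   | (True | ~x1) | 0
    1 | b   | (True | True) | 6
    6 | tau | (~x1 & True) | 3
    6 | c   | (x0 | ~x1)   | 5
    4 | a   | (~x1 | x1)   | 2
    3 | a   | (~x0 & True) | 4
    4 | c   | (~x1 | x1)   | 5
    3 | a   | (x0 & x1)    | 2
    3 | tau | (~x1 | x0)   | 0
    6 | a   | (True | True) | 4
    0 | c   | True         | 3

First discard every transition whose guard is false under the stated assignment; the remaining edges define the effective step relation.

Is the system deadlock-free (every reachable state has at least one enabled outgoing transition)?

Answer: DEADLOCK-FREE

Trace:
R = {0,2,3,4,5,6}
  0: c→3  [1 exit(s)]
  2: tau→2  [1 exit(s)]
  3: a→0  a→2  c→6  tau→0  [4 exit(s)]
  4: a→2  c→5  c→6  tau→4  [4 exit(s)]
  5: c→5  tau→6  [2 exit(s)]
  6: a→2  a→4  c→5  tau→2  [4 exit(s)]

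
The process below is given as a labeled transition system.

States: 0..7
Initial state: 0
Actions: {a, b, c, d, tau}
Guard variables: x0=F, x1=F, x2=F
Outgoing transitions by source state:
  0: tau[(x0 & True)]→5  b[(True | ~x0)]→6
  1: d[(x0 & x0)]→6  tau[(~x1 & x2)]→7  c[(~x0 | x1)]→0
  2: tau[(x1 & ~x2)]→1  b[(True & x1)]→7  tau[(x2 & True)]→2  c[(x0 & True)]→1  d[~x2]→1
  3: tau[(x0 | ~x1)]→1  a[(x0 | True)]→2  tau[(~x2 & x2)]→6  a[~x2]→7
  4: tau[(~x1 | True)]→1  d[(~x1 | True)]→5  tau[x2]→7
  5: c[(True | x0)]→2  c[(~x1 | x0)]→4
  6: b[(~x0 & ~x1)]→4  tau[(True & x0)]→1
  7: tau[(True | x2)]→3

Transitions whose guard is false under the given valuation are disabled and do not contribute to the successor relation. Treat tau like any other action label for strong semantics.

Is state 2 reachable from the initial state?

Guard filter leaves 12 enabled edge(s).
L0 = {0}
L1 = {6}  cumulative {0,6}
L2 = {4}  cumulative {0,4,6}
L3 = {1,5}  cumulative {0,1,4,5,6}
L4 = {2}  cumulative {0,1,2,4,5,6}
Reach set: {0,1,2,4,5,6}
trace reaching 2: b·b·d·c

Answer: REACHABLE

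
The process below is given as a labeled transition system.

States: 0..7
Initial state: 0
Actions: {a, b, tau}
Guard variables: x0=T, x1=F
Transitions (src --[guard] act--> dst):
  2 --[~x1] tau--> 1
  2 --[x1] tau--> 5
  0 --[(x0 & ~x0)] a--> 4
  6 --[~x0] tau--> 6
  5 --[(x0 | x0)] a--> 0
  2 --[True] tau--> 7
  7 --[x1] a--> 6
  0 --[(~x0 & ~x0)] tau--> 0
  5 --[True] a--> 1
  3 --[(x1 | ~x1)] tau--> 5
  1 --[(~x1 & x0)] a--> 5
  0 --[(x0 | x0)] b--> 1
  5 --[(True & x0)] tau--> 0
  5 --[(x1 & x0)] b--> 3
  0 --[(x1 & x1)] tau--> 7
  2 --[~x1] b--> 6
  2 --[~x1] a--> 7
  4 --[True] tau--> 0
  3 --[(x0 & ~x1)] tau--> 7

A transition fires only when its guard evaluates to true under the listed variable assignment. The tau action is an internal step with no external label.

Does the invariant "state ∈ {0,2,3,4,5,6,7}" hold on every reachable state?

Inv-set: {0,2,3,4,5,6,7}
Reach set: {0,1,5}
  0: ✓
  1: outside
  5: ✓
counterexample path to 1: b

Answer: INVARIANT VIOLATED at state 1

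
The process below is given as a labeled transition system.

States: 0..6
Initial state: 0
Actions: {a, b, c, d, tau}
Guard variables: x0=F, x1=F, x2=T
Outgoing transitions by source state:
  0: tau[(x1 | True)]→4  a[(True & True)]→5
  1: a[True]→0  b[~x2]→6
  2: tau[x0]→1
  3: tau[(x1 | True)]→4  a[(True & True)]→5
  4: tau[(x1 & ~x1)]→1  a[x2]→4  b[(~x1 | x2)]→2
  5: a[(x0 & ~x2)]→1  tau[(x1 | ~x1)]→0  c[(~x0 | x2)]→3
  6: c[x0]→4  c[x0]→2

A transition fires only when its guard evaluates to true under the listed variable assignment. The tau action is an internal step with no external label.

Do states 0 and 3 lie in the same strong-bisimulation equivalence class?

Answer: BISIMILAR

Trace:
Bisimulation quotient by refinement:
  P[0] = {{0,1,2,3,4,5,6}}
  P[1] = {{0,3},{1},{2,6},{4},{5}}
stable after 2 split(s): 5 block(s)
0∈{0,3}, 3∈{0,3}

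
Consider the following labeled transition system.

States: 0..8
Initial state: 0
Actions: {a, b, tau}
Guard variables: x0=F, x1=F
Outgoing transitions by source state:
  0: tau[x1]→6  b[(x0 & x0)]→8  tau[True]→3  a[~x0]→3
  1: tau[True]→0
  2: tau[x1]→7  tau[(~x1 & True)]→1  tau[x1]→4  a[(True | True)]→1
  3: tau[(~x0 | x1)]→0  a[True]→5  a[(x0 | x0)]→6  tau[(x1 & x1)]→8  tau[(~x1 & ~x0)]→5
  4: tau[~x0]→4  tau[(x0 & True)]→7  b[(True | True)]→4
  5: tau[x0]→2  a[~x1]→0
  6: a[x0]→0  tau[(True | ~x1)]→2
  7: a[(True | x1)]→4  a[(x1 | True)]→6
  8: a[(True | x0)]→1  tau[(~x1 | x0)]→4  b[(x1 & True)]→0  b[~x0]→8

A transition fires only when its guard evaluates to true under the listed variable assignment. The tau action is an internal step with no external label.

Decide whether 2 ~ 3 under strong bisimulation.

Refine partition for ~:
  P[0] = {{0,1,2,3,4,5,6,7,8}}
  P[1] = {{0,2,3},{1,6},{4},{5,7},{8}}
  P[2] = {{0},{1,6},{2},{3},{4},{5},{7},{8}}
  P[3] = {{0},{1},{2},{3},{4},{5},{6},{7},{8}}
stable after 4 split(s): 9 block(s)
[2]={2}  [3]={3}

Answer: NOT BISIMILAR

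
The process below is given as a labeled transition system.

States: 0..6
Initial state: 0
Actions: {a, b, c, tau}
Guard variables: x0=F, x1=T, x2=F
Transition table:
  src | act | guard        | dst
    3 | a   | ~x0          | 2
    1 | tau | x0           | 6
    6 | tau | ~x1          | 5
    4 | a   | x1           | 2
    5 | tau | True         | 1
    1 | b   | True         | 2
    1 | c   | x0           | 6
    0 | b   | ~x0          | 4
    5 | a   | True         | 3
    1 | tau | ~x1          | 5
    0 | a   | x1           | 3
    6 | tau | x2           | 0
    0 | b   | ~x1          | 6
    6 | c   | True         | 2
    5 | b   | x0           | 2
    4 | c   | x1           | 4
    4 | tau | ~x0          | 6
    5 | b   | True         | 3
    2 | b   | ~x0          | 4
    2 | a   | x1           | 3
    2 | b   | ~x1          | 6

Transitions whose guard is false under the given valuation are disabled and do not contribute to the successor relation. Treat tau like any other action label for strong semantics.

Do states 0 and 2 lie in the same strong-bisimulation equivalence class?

Answer: BISIMILAR

Working:
Refine partition for ~:
  π0 = {{0,1,2,3,4,5,6}}
  π1 = {{0,2},{1},{3},{4},{5},{6}}
stable after 2 split(s): 6 block(s)
class of 0: {0,2}; class of 2: {0,2}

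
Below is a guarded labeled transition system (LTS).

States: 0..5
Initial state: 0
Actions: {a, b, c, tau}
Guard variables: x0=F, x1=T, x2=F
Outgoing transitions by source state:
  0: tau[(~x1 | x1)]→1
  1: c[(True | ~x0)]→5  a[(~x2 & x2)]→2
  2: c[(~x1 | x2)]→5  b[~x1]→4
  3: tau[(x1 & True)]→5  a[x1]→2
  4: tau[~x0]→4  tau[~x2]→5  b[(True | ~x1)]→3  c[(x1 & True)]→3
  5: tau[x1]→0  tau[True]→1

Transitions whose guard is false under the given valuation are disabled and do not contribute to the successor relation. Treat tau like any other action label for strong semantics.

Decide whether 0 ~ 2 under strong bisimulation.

Refine partition for ~:
  round 0: {{0,1,2,3,4,5}}
  round 1: {{0,5},{1},{2},{3},{4}}
  round 2: {{0},{1},{2},{3},{4},{5}}
Fixed point at round 3; 6 class(es).
[0]={0}  [2]={2}

Answer: NOT BISIMILAR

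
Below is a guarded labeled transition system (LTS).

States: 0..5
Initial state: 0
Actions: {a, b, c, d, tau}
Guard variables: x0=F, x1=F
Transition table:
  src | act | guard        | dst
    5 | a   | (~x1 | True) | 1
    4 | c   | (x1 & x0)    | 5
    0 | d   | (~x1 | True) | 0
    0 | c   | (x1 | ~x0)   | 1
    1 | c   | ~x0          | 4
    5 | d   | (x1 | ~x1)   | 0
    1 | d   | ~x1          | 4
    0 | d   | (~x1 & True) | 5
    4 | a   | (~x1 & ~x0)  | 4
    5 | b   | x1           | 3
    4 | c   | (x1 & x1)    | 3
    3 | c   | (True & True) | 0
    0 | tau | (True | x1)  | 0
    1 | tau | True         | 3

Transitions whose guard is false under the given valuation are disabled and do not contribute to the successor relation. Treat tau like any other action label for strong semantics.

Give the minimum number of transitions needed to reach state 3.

Breadth-first toward 3:
  depth 0: {0}
  depth 1: {1,5}
  depth 2: {3,4}
depth(3)=2, e.g. c·tau

Answer: 2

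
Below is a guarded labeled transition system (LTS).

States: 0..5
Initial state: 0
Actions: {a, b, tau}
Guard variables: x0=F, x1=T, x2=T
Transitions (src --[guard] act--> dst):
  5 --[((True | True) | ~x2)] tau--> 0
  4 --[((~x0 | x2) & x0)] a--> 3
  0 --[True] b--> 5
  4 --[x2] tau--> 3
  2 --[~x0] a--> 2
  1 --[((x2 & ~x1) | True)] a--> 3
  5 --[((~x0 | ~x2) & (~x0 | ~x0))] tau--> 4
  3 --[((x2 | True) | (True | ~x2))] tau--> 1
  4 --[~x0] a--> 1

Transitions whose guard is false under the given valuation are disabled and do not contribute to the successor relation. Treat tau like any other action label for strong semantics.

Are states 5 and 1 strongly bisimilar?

Compute ~ classes (split until stable):
  round 0: {{0,1,2,3,4,5}}
  round 1: {{0},{1,2},{3,5},{4}}
  round 2: {{0},{1},{2},{3},{4},{5}}
6 equivalence class(es) (converged in 3)
[5]={5}  [1]={1}

Answer: NOT BISIMILAR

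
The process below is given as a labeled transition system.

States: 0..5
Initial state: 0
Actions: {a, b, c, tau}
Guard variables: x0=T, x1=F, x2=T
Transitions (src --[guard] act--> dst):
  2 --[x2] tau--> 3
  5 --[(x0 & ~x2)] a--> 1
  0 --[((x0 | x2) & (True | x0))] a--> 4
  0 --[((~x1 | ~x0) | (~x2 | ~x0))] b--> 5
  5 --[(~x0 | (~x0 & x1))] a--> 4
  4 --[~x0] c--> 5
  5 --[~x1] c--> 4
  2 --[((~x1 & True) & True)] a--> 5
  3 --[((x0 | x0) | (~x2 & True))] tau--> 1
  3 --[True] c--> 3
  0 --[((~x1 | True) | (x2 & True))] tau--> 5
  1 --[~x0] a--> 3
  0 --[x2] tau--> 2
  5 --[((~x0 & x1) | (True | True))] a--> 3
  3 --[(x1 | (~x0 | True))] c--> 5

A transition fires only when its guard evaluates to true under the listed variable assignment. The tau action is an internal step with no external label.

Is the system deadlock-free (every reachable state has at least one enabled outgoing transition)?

Answer: DEADLOCK at state 1

Working:
Reachable = {0,1,2,3,4,5}
  0: a→4  b→5  tau→2  tau→5  [4 exit(s)]
  1: ∅  [deadlock]
  2: a→5  tau→3  [2 exit(s)]
  3: c→3  c→5  tau→1  [3 exit(s)]
  4: ∅  [deadlock]
  5: a→3  c→4  [2 exit(s)]
witness 1: b·a·tau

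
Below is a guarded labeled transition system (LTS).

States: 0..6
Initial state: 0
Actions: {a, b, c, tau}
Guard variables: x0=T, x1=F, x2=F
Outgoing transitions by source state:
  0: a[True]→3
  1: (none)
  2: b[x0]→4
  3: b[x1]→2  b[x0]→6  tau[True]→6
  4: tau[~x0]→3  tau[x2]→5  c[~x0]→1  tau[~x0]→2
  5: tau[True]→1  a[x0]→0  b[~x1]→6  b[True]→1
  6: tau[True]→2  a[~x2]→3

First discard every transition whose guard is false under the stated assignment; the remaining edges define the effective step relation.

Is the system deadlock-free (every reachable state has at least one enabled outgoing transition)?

Answer: DEADLOCK at state 4

Trace:
R = {0,2,3,4,6}
  0: a→3  [deg 1]
  2: b→4  [deg 1]
  3: b→6  tau→6  [deg 2]
  4: ∅  [deadlock]
  6: a→3  tau→2  [deg 2]
Path to 4: a·b·tau·b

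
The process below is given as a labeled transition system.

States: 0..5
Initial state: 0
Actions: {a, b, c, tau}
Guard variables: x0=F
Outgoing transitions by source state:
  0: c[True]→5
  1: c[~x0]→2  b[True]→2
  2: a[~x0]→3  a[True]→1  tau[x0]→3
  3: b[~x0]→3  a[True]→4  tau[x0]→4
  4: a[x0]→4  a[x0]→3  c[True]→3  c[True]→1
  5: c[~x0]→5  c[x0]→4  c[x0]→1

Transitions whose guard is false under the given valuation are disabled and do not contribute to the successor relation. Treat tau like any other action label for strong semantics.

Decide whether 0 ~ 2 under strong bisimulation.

Answer: NOT BISIMILAR

Trace:
Bisimulation quotient by refinement:
  round 0: {{0,1,2,3,4,5}}
  round 1: {{0,4,5},{1},{2},{3}}
  round 2: {{0,5},{1},{2},{3},{4}}
5 equivalence class(es) (converged in 3)
0∈{0,5}, 2∈{2}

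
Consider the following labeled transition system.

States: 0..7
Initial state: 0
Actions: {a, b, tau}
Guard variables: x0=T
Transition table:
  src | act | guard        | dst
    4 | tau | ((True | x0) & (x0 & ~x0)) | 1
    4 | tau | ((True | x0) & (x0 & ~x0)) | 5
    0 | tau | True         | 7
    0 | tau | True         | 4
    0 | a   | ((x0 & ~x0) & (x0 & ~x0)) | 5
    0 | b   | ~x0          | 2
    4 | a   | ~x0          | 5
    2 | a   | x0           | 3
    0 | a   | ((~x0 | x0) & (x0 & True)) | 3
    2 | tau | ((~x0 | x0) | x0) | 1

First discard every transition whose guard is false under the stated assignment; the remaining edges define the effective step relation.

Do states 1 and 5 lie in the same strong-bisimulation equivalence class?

Compute ~ classes (split until stable):
  P[0] = {{0,1,2,3,4,5,6,7}}
  P[1] = {{0,2},{1,3,4,5,6,7}}
2 equivalence class(es) (converged in 2)
1∈{1,3,4,5,6,7}, 5∈{1,3,4,5,6,7}

Answer: BISIMILAR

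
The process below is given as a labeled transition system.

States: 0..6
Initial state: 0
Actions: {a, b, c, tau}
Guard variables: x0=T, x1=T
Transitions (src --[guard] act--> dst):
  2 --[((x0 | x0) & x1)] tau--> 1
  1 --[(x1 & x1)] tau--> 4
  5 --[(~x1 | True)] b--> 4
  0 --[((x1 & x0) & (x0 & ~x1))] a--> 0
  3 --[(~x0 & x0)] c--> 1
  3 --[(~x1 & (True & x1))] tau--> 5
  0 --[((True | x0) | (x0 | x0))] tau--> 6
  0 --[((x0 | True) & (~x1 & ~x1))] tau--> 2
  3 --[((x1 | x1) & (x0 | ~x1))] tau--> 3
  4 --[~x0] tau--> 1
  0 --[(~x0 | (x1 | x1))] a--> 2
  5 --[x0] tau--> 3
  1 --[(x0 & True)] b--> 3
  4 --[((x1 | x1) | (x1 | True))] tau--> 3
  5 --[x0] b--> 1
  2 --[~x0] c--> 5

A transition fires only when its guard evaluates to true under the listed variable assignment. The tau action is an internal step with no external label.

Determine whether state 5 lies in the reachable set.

Answer: UNREACHABLE

Working:
Guard filter leaves 10 enabled edge(s).
Layer 0: {0}
Layer 1: {2,6}  total {0,2,6}
Layer 2: {1}  total {0,1,2,6}
Layer 3: {3,4}  total {0,1,2,3,4,6}
Reachable = {0,1,2,3,4,6}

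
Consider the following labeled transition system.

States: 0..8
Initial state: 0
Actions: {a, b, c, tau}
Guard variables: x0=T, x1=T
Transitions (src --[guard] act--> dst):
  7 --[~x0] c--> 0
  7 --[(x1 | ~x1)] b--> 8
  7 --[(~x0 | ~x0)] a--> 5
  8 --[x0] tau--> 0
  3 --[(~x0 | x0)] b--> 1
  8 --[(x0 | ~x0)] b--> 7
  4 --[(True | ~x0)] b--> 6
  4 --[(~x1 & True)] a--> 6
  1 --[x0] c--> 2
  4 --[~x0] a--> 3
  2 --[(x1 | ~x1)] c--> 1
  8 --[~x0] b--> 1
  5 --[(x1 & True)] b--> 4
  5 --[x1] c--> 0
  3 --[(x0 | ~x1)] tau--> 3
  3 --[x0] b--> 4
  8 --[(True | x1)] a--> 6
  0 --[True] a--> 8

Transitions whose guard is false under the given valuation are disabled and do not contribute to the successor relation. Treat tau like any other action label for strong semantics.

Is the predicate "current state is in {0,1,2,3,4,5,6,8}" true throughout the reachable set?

Allowed set {0,1,2,3,4,5,6,8}
Reach set: {0,6,7,8}
  0: safe
  6: safe
  7: VIOLATES
  8: safe
reach 7 via a·b — violates

Answer: INVARIANT VIOLATED at state 7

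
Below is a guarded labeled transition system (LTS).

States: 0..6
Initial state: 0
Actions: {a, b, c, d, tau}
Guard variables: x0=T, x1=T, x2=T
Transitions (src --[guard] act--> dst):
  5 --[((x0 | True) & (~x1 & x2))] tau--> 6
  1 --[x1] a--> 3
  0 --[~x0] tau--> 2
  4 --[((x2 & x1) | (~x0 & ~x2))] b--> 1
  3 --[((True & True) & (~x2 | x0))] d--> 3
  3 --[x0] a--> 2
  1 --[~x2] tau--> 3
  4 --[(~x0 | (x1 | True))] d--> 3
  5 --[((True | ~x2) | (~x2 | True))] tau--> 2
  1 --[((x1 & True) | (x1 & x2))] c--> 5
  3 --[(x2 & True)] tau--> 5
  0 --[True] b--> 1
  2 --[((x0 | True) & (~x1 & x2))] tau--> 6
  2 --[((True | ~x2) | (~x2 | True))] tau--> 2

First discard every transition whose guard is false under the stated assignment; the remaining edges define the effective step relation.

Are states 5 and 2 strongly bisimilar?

Answer: BISIMILAR

Analysis:
Refine partition for ~:
  P[0] = {{0,1,2,3,4,5,6}}
  P[1] = {{0},{1},{2,5},{3},{4},{6}}
stable after 2 split(s): 6 block(s)
[5]={2,5}  [2]={2,5}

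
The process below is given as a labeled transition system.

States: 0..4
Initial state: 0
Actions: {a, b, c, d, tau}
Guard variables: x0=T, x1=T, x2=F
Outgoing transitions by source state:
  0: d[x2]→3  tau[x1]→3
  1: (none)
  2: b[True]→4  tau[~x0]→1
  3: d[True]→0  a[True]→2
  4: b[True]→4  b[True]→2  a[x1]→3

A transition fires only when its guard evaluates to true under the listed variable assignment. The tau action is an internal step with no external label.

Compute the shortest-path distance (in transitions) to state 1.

Answer: UNREACHABLE

Trace:
BFS to 1:
  depth 0: {0}
  depth 1: {3}
  depth 2: {2}
  depth 3: {4}
1 never appears.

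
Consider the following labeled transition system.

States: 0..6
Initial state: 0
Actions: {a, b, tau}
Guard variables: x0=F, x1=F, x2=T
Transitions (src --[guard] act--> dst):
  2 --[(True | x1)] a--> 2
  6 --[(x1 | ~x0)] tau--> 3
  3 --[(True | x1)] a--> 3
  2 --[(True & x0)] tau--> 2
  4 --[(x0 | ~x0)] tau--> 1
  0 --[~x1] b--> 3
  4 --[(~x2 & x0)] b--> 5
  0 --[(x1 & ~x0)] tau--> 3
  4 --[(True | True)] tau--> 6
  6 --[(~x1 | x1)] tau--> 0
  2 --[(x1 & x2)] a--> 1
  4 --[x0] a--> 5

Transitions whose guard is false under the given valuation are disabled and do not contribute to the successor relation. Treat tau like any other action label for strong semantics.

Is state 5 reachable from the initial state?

After dropping false guards: 7 live edges.
depth 0: {0}
depth 1: {3}  now seen {0,3}
Reachable = {0,3}

Answer: UNREACHABLE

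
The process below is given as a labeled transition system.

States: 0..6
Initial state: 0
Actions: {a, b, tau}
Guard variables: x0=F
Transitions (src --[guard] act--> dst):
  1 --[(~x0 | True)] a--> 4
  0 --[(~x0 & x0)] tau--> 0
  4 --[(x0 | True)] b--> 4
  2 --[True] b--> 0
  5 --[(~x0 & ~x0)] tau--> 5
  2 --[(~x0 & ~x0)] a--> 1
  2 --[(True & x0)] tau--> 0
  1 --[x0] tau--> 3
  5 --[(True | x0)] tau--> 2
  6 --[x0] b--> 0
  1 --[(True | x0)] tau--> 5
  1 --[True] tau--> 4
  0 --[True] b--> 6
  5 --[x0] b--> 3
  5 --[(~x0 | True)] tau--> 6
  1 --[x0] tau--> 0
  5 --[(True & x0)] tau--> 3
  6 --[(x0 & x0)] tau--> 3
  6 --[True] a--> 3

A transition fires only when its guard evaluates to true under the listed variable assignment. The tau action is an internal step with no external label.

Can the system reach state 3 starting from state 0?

11 transition(s) survive guard evaluation.
L0 = {0}
L1 = {6}  total {0,6}
L2 = {3}  total {0,3,6}
Reach set: {0,3,6}
Path to 3: b·a

Answer: REACHABLE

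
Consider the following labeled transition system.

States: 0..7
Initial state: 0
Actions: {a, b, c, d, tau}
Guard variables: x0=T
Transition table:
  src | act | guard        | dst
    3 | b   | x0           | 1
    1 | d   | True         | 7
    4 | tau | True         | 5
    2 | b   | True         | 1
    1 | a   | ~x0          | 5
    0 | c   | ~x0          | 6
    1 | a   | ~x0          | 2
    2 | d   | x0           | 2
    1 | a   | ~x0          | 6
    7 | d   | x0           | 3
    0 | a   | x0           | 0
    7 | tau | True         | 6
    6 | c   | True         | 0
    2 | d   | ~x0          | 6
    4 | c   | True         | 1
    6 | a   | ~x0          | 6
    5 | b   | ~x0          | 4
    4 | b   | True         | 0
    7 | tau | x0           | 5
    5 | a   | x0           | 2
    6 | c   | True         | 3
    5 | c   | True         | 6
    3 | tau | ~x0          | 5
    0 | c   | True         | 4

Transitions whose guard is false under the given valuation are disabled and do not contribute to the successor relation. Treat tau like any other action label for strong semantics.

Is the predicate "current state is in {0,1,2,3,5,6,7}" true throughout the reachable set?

Answer: INVARIANT VIOLATED at state 4

Analysis:
Safe = {0,1,2,3,5,6,7}
Reachable = {0,1,2,3,4,5,6,7}
  0: ok
  1: ok
  2: ok
  3: ok
  4: outside
  5: ok
  6: ok
  7: ok
witness against invariant: c → 4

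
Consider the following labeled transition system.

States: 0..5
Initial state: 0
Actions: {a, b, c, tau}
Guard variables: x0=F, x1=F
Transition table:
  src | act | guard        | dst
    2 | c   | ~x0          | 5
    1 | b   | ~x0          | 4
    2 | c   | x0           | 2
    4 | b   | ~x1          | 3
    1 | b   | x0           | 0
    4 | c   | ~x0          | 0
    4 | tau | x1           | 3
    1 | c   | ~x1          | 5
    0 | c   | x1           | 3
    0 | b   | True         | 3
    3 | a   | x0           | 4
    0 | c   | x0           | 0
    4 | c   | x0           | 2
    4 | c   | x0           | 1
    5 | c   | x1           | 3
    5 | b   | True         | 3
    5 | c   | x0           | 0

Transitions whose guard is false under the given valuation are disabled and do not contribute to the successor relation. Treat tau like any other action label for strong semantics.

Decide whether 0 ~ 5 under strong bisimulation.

Bisimulation quotient by refinement:
  round 0: {{0,1,2,3,4,5}}
  round 1: {{0,5},{1,4},{2},{3}}
  round 2: {{0,5},{1},{2},{3},{4}}
5 equivalence class(es) (converged in 3)
[0]={0,5}  [5]={0,5}

Answer: BISIMILAR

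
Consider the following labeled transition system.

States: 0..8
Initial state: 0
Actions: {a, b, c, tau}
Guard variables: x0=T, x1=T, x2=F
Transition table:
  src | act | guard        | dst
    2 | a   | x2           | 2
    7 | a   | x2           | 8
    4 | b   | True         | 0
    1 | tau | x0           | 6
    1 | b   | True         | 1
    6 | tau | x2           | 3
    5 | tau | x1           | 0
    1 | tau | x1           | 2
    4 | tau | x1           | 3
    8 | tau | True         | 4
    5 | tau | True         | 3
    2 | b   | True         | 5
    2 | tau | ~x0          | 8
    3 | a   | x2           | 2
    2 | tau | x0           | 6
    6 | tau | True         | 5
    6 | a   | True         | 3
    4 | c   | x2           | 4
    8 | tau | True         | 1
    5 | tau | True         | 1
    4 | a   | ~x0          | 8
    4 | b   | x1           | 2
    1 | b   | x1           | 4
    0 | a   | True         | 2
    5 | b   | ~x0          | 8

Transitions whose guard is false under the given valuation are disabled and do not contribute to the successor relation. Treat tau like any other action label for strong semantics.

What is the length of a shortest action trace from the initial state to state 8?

BFS to 8:
  Layer 0: {0}
  Layer 1: {2}
  Layer 2: {5,6}
  Layer 3: {1,3}
  Layer 4: {4}
8 never appears.

Answer: UNREACHABLE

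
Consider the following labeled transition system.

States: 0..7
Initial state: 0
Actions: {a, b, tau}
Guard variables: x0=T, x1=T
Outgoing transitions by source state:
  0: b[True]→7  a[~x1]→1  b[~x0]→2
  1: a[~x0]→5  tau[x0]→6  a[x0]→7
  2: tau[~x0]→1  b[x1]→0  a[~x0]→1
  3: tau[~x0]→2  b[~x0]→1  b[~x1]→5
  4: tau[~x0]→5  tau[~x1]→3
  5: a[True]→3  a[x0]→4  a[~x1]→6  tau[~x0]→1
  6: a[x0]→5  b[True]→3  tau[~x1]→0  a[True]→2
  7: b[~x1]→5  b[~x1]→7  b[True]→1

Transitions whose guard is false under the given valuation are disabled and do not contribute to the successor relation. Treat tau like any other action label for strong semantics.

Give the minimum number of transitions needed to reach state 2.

Answer: 4

Trace:
BFS to 2:
  L0 = {0}
  L1 = {7}
  L2 = {1}
  L3 = {6}
  L4 = {2,3,5}
first hit 2 at d=4 via b·b·tau·a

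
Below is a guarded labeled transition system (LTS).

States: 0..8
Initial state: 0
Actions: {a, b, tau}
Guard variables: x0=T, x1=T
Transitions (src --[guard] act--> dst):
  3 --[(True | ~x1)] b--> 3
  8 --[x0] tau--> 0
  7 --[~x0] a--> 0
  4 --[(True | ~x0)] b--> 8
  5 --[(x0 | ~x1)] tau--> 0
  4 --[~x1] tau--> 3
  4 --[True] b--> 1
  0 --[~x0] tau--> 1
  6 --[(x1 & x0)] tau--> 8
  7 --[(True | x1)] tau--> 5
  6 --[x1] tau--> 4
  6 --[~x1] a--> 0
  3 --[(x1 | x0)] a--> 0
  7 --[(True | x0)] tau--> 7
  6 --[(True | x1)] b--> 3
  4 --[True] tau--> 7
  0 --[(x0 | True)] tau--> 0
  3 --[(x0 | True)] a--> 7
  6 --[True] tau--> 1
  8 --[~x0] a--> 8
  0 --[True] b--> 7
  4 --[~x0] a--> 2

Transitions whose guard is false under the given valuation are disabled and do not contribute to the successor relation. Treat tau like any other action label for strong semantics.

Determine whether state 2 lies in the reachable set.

After dropping false guards: 16 live edges.
Layer 0: {0}
Layer 1: {7}  cumulative {0,7}
Layer 2: {5}  cumulative {0,5,7}
Reachable = {0,5,7}

Answer: UNREACHABLE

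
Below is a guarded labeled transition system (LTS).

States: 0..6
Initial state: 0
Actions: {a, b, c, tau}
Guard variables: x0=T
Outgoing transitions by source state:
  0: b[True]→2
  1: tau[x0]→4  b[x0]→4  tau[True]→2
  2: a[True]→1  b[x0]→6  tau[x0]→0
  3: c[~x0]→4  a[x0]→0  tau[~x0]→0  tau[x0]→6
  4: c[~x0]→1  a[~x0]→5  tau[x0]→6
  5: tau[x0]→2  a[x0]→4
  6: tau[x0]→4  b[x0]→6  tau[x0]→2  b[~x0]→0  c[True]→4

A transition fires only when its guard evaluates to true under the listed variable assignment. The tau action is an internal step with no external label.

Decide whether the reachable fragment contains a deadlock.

Answer: DEADLOCK-FREE

Trace:
Reach set: {0,1,2,4,6}
  0: b→2  [1 exit(s)]
  1: b→4  tau→2  tau→4  [3 exit(s)]
  2: a→1  b→6  tau→0  [3 exit(s)]
  4: tau→6  [1 exit(s)]
  6: b→6  c→4  tau→2  tau→4  [4 exit(s)]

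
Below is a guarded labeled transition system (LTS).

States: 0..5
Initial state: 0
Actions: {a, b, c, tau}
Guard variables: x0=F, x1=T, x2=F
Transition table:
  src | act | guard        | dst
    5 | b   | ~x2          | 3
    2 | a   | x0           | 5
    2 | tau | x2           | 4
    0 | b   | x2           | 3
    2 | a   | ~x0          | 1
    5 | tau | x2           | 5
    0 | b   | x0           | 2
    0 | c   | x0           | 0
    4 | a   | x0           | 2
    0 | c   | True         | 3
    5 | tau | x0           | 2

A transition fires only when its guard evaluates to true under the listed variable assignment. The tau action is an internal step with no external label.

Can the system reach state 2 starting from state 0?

After dropping false guards: 3 live edges.
Layer 0: {0}
Layer 1: {3}  cumulative {0,3}
Reach set: {0,3}

Answer: UNREACHABLE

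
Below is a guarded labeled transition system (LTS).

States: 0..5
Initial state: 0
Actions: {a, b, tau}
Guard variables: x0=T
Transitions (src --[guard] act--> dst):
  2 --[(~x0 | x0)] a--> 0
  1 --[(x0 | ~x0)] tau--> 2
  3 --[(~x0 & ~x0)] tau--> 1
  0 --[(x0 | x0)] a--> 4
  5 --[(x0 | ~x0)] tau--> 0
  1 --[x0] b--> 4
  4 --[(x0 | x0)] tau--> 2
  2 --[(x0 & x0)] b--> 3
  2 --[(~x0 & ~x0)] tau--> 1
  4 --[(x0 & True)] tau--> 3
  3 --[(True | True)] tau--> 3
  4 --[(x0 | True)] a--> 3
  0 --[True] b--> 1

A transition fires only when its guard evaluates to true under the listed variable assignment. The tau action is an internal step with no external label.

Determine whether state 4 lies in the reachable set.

Guard filter leaves 11 enabled edge(s).
L0 = {0}
L1 = {1,4}  cumulative {0,1,4}
L2 = {2,3}  cumulative {0,1,2,3,4}
Reachable = {0,1,2,3,4}
witness 4: a

Answer: REACHABLE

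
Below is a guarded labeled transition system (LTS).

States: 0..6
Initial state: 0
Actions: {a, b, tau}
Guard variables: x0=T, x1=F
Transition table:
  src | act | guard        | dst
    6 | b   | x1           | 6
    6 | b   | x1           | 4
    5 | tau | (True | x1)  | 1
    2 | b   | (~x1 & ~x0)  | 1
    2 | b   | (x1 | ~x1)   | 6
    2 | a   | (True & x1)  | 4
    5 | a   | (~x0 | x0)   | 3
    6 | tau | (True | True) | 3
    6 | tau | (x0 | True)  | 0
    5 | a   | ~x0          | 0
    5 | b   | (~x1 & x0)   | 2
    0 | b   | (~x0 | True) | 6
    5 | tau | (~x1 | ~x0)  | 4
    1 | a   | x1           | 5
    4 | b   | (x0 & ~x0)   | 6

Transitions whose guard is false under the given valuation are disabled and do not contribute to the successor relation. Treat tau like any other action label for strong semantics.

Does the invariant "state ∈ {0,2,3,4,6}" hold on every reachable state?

Answer: INVARIANT HOLDS

Trace:
Allowed set {0,2,3,4,6}
Reach set: {0,3,6}
  0: ✓
  3: ✓
  6: ✓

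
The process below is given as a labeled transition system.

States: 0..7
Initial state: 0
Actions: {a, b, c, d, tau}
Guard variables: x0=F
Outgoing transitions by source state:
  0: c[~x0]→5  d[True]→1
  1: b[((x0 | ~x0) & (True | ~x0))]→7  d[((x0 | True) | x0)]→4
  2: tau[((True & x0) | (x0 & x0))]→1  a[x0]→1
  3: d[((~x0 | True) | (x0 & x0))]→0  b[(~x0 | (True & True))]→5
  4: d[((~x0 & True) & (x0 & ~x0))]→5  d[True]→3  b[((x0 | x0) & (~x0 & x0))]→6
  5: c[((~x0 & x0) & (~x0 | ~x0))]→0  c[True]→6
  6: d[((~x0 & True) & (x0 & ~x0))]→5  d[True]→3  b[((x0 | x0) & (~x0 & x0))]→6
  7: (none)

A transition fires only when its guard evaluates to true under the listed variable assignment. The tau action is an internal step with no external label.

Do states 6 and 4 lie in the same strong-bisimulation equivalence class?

Compute ~ classes (split until stable):
  P[0] = {{0,1,2,3,4,5,6,7}}
  P[1] = {{0},{1,3},{2,7},{4,6},{5}}
  P[2] = {{0},{1},{2,7},{3},{4,6},{5}}
stable after 3 split(s): 6 block(s)
[6]={4,6}  [4]={4,6}

Answer: BISIMILAR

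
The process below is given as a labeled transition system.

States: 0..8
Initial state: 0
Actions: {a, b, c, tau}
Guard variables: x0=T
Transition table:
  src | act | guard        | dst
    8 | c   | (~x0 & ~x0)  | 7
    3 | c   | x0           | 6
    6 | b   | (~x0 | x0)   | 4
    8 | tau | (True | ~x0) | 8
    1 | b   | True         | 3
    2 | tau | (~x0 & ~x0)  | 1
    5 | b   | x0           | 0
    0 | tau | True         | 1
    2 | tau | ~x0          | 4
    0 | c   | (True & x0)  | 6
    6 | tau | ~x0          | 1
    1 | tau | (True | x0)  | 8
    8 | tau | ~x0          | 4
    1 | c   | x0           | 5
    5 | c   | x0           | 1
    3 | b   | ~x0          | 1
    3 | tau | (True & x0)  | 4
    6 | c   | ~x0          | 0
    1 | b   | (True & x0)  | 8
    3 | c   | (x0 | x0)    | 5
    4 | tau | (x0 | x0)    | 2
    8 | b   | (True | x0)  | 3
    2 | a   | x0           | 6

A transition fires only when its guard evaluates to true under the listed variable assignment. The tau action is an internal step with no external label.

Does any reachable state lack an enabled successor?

R = {0,1,2,3,4,5,6,8}
  0: c→6  tau→1  [2 exit(s)]
  1: b→3  b→8  c→5  tau→8  [4 exit(s)]
  2: a→6  [1 exit(s)]
  3: c→5  c→6  tau→4  [3 exit(s)]
  4: tau→2  [1 exit(s)]
  5: b→0  c→1  [2 exit(s)]
  6: b→4  [1 exit(s)]
  8: b→3  tau→8  [2 exit(s)]

Answer: DEADLOCK-FREE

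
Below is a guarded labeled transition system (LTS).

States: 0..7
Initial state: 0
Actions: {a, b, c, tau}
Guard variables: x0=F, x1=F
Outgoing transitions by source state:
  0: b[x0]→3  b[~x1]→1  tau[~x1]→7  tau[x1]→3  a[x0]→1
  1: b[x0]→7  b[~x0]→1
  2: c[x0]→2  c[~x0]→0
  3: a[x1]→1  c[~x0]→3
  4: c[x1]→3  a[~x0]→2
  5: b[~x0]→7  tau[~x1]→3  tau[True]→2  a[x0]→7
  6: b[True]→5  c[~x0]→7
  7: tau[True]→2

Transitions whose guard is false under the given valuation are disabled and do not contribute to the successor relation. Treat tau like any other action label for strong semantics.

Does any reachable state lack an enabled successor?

Reachable = {0,1,2,7}
  0: b→1  tau→7  [deg 2]
  1: b→1  [deg 1]
  2: c→0  [deg 1]
  7: tau→2  [deg 1]

Answer: DEADLOCK-FREE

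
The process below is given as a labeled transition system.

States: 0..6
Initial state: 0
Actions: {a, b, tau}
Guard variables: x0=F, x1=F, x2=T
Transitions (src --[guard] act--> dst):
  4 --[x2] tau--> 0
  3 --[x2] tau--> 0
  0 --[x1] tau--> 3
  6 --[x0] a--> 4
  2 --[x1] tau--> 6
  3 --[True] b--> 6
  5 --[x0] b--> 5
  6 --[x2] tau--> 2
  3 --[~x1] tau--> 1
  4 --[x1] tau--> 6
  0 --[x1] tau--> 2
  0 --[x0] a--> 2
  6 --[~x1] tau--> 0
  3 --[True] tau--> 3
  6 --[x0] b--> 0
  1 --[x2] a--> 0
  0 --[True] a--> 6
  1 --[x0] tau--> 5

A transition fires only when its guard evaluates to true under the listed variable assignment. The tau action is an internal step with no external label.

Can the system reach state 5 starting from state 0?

9 transition(s) survive guard evaluation.
Layer 0: {0}
Layer 1: {6}  cumulative {0,6}
Layer 2: {2}  cumulative {0,2,6}
R = {0,2,6}

Answer: UNREACHABLE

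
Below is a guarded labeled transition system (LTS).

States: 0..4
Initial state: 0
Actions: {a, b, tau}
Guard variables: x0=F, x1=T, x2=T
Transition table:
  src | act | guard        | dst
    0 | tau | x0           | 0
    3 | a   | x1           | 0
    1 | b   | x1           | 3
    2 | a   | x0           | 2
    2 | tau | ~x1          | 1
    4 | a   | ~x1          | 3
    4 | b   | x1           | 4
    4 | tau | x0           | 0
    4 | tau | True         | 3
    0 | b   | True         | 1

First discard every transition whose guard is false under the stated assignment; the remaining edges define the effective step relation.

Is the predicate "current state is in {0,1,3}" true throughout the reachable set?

Answer: INVARIANT HOLDS

Working:
Inv-set: {0,1,3}
Reach set: {0,1,3}
  0: ok
  1: ok
  3: ok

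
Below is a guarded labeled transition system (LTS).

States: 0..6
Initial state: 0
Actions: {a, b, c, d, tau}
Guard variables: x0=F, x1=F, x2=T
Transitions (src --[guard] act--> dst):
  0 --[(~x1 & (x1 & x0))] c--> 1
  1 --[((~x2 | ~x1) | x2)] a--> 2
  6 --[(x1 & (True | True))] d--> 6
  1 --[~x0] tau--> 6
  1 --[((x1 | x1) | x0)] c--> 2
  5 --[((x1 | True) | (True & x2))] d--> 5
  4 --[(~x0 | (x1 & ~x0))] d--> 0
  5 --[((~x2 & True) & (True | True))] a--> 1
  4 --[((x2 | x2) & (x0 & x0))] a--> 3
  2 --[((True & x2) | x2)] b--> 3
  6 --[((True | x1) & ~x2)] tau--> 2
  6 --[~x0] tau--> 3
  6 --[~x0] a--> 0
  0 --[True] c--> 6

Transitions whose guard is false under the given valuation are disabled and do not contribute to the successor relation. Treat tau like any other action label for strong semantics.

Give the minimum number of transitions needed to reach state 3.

Answer: 2

Working:
BFS to 3:
  depth 0: {0}
  depth 1: {6}
  depth 2: {3}
3 enters at depth 2; path c·tau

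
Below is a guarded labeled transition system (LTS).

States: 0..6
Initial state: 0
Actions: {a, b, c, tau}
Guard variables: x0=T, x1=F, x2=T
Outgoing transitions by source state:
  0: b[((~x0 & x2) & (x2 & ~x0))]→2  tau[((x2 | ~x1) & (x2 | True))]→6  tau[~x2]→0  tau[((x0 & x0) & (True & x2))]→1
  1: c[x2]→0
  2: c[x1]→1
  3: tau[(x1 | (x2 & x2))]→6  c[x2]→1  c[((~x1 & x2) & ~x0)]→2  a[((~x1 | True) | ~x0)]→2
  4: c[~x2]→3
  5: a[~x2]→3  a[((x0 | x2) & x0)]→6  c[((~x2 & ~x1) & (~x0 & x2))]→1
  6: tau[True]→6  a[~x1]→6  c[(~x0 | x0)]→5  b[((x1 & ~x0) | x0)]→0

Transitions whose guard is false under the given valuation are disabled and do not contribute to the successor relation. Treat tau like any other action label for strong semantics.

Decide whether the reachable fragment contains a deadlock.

Answer: DEADLOCK-FREE

Working:
Reach set: {0,1,5,6}
  0: tau→1  tau→6  [2 out]
  1: c→0  [1 out]
  5: a→6  [1 out]
  6: a→6  b→0  c→5  tau→6  [4 out]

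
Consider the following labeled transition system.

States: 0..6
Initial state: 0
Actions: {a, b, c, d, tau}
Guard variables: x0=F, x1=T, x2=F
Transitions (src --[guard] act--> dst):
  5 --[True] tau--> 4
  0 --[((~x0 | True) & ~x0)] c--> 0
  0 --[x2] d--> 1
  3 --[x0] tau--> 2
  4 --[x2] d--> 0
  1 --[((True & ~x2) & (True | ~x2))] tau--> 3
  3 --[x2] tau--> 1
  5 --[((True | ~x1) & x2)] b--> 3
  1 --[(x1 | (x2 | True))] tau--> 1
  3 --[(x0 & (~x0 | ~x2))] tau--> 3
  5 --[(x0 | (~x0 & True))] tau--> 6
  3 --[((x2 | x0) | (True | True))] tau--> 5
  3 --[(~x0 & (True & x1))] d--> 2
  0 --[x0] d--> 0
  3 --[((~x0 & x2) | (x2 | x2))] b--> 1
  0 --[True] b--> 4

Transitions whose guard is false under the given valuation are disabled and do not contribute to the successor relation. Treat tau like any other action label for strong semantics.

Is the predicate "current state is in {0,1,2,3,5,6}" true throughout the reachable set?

Answer: INVARIANT VIOLATED at state 4

Trace:
Safe = {0,1,2,3,5,6}
Reachable = {0,4}
  0: safe
  4: outside
counterexample path to 4: b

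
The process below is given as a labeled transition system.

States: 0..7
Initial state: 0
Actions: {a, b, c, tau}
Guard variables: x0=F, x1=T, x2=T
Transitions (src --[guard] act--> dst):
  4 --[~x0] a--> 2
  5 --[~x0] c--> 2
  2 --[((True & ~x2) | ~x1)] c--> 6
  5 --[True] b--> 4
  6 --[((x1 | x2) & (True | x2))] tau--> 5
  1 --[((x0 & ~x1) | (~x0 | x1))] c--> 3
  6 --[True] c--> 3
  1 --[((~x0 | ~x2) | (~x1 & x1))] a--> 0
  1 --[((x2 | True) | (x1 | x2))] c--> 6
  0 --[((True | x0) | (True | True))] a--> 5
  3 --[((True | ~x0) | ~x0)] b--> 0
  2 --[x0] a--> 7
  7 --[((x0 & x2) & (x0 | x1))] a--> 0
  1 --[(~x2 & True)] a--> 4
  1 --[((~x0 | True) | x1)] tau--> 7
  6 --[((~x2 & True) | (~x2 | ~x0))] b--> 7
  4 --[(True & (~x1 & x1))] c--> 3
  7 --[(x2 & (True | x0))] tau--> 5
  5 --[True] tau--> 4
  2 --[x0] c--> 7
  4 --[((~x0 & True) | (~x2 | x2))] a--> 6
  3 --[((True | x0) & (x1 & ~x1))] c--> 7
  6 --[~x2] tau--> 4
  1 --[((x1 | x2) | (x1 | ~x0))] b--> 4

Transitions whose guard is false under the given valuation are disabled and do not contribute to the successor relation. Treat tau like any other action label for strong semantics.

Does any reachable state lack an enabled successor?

Reachable = {0,2,3,4,5,6,7}
  0: a→5  [deg 1]
  2: ∅  [no exit]
  3: b→0  [deg 1]
  4: a→2  a→6  [deg 2]
  5: b→4  c→2  tau→4  [deg 3]
  6: b→7  c→3  tau→5  [deg 3]
  7: tau→5  [deg 1]
witness 2: a·c

Answer: DEADLOCK at state 2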